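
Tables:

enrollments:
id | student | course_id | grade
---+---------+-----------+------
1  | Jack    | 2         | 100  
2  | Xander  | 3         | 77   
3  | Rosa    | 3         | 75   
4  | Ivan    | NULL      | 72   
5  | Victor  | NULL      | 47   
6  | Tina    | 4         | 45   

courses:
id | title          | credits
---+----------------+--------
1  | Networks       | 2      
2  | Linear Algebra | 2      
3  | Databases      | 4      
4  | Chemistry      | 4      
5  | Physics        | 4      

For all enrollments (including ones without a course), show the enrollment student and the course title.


LEFT JOIN keeps every row from enrollments (the left table); where course_id has no match in courses, the course columns become NULL. Walk through each enrollment:
  - enrollment 1 (Jack): course_id=2 -> matches Linear Algebra
  - enrollment 2 (Xander): course_id=3 -> matches Databases
  - enrollment 3 (Rosa): course_id=3 -> matches Databases
  - enrollment 4 (Ivan): course_id=NULL, no match -> kept with NULL
  - enrollment 5 (Victor): course_id=NULL, no match -> kept with NULL
  - enrollment 6 (Tina): course_id=4 -> matches Chemistry
All 6 rows appear; 2 have NULL course.

SQL:
SELECT a.student, b.title AS course
FROM enrollments a
LEFT JOIN courses b ON a.course_id = b.id

Result:
student | course        
--------+---------------
Jack    | Linear Algebra
Xander  | Databases     
Rosa    | Databases     
Ivan    | NULL          
Victor  | NULL          
Tina    | Chemistry     


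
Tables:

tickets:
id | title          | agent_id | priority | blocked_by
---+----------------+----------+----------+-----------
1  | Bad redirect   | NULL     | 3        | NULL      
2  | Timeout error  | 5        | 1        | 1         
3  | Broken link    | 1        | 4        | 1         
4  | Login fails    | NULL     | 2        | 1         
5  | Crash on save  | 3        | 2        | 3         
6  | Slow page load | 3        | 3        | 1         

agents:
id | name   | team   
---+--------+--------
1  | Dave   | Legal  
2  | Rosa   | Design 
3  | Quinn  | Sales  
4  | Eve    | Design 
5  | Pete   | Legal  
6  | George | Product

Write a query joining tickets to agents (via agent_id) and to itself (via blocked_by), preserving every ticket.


Two LEFT JOINs from the same base table tickets: one to agents via agent_id, one to tickets itself via blocked_by. Both are LEFT so every ticket is preserved.
Match against agents:
  - ticket 1 (Bad redirect): agent_id=NULL, no match -> kept with NULL
  - ticket 2 (Timeout error): agent_id=5 -> matches Pete
  - ticket 3 (Broken link): agent_id=1 -> matches Dave
  - ticket 4 (Login fails): agent_id=NULL, no match -> kept with NULL
  - ticket 5 (Crash on save): agent_id=3 -> matches Quinn
  - ticket 6 (Slow page load): agent_id=3 -> matches Quinn
Match against tickets (self):
  - ticket 1 (Bad redirect): blocked_by=NULL -> NULL
  - ticket 2 (Timeout error): blocked_by=1 -> Bad redirect
  - ticket 3 (Broken link): blocked_by=1 -> Bad redirect
  - ticket 4 (Login fails): blocked_by=1 -> Bad redirect
  - ticket 5 (Crash on save): blocked_by=3 -> Broken link
  - ticket 6 (Slow page load): blocked_by=1 -> Bad redirect

SQL:
SELECT a.title, b.name AS agent, c.title AS blocked_by
FROM tickets a
LEFT JOIN agents b ON a.agent_id = b.id
LEFT JOIN tickets c ON a.blocked_by = c.id

Result:
title          | agent | blocked_by  
---------------+-------+-------------
Bad redirect   | NULL  | NULL        
Timeout error  | Pete  | Bad redirect
Broken link    | Dave  | Bad redirect
Login fails    | NULL  | Bad redirect
Crash on save  | Quinn | Broken link 
Slow page load | Quinn | Bad redirect


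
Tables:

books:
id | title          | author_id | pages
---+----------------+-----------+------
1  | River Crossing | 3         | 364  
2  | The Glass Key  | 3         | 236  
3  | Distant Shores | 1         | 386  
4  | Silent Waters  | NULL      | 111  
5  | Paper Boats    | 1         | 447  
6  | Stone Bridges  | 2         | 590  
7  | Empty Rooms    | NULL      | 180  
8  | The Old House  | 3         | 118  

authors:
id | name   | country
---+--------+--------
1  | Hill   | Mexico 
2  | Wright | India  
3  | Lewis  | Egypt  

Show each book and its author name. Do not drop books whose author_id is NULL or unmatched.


LEFT JOIN keeps every row from books (the left table); where author_id has no match in authors, the author columns become NULL. Walk through each book:
  - book 1 (River Crossing): author_id=3 -> matches Lewis
  - book 2 (The Glass Key): author_id=3 -> matches Lewis
  - book 3 (Distant Shores): author_id=1 -> matches Hill
  - book 4 (Silent Waters): author_id=NULL, no match -> kept with NULL
  - book 5 (Paper Boats): author_id=1 -> matches Hill
  - book 6 (Stone Bridges): author_id=2 -> matches Wright
  - book 7 (Empty Rooms): author_id=NULL, no match -> kept with NULL
  - book 8 (The Old House): author_id=3 -> matches Lewis
All 8 rows appear; 2 have NULL author.

SQL:
SELECT a.title, b.name AS author
FROM books a
LEFT JOIN authors b ON a.author_id = b.id

Result:
title          | author
---------------+-------
River Crossing | Lewis 
The Glass Key  | Lewis 
Distant Shores | Hill  
Silent Waters  | NULL  
Paper Boats    | Hill  
Stone Bridges  | Wright
Empty Rooms    | NULL  
The Old House  | Lewis 


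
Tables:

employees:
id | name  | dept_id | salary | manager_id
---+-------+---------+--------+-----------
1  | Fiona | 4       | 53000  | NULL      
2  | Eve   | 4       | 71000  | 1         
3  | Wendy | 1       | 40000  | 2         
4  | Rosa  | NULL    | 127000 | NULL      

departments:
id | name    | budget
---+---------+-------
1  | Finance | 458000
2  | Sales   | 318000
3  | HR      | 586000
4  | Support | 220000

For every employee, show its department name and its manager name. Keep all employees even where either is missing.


Two LEFT JOINs from the same base table employees: one to departments via dept_id, one to employees itself via manager_id. Both are LEFT so every employee is preserved.
Match against departments:
  - employee 1 (Fiona): dept_id=4 -> matches Support
  - employee 2 (Eve): dept_id=4 -> matches Support
  - employee 3 (Wendy): dept_id=1 -> matches Finance
  - employee 4 (Rosa): dept_id=NULL, no match -> kept with NULL
Match against employees (self):
  - employee 1 (Fiona): manager_id=NULL -> NULL
  - employee 2 (Eve): manager_id=1 -> Fiona
  - employee 3 (Wendy): manager_id=2 -> Eve
  - employee 4 (Rosa): manager_id=NULL -> NULL

SQL:
SELECT a.name, b.name AS department, c.name AS manager
FROM employees a
LEFT JOIN departments b ON a.dept_id = b.id
LEFT JOIN employees c ON a.manager_id = c.id

Result:
name  | department | manager
------+------------+--------
Fiona | Support    | NULL   
Eve   | Support    | Fiona  
Wendy | Finance    | Eve    
Rosa  | NULL       | NULL   


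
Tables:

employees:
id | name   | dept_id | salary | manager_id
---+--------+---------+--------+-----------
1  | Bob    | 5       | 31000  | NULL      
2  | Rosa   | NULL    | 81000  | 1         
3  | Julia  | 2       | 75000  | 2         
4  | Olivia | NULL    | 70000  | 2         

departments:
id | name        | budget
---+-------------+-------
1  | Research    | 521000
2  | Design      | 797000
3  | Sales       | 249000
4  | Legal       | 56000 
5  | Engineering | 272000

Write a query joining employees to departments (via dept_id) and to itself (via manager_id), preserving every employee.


Two LEFT JOINs from the same base table employees: one to departments via dept_id, one to employees itself via manager_id. Both are LEFT so every employee is preserved.
Match against departments:
  - employee 1 (Bob): dept_id=5 -> matches Engineering
  - employee 2 (Rosa): dept_id=NULL, no match -> kept with NULL
  - employee 3 (Julia): dept_id=2 -> matches Design
  - employee 4 (Olivia): dept_id=NULL, no match -> kept with NULL
Match against employees (self):
  - employee 1 (Bob): manager_id=NULL -> NULL
  - employee 2 (Rosa): manager_id=1 -> Bob
  - employee 3 (Julia): manager_id=2 -> Rosa
  - employee 4 (Olivia): manager_id=2 -> Rosa

SQL:
SELECT a.name, b.name AS department, c.name AS manager
FROM employees a
LEFT JOIN departments b ON a.dept_id = b.id
LEFT JOIN employees c ON a.manager_id = c.id

Result:
name   | department  | manager
-------+-------------+--------
Bob    | Engineering | NULL   
Rosa   | NULL        | Bob    
Julia  | Design      | Rosa   
Olivia | NULL        | Rosa   


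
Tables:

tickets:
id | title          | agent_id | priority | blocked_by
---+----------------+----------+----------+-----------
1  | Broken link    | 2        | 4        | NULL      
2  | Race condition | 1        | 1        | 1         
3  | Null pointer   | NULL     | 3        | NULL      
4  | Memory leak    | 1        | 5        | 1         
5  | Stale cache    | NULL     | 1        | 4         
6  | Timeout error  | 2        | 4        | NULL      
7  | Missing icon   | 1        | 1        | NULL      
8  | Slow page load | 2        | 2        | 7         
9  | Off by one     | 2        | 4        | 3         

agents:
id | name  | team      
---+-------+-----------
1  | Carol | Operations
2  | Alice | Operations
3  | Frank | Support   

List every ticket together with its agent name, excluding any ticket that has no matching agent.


INNER JOIN keeps only tickets rows whose agent_id matches an id in agents. Walk through each ticket:
  - ticket 1 (Broken link): agent_id=2 -> matches Alice
  - ticket 2 (Race condition): agent_id=1 -> matches Carol
  - ticket 3 (Null pointer): agent_id=NULL, no match -> dropped
  - ticket 4 (Memory leak): agent_id=1 -> matches Carol
  - ticket 5 (Stale cache): agent_id=NULL, no match -> dropped
  - ticket 6 (Timeout error): agent_id=2 -> matches Alice
  - ticket 7 (Missing icon): agent_id=1 -> matches Carol
  - ticket 8 (Slow page load): agent_id=2 -> matches Alice
  - ticket 9 (Off by one): agent_id=2 -> matches Alice
So 2 of 9 rows are dropped.

SQL:
SELECT a.title, b.name AS agent
FROM tickets a
INNER JOIN agents b ON a.agent_id = b.id

Result:
title          | agent
---------------+------
Broken link    | Alice
Race condition | Carol
Memory leak    | Carol
Timeout error  | Alice
Missing icon   | Carol
Slow page load | Alice
Off by one     | Alice


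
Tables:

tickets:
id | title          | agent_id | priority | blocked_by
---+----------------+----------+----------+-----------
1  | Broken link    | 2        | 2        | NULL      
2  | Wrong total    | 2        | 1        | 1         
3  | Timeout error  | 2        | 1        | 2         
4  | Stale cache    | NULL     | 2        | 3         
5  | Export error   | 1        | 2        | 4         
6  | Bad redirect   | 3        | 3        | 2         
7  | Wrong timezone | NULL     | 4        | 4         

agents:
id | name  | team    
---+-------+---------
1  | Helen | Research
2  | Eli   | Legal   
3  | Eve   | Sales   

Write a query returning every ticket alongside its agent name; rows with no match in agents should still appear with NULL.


LEFT JOIN keeps every row from tickets (the left table); where agent_id has no match in agents, the agent columns become NULL. Walk through each ticket:
  - ticket 1 (Broken link): agent_id=2 -> matches Eli
  - ticket 2 (Wrong total): agent_id=2 -> matches Eli
  - ticket 3 (Timeout error): agent_id=2 -> matches Eli
  - ticket 4 (Stale cache): agent_id=NULL, no match -> kept with NULL
  - ticket 5 (Export error): agent_id=1 -> matches Helen
  - ticket 6 (Bad redirect): agent_id=3 -> matches Eve
  - ticket 7 (Wrong timezone): agent_id=NULL, no match -> kept with NULL
All 7 rows appear; 2 have NULL agent.

SQL:
SELECT a.title, b.name AS agent
FROM tickets a
LEFT JOIN agents b ON a.agent_id = b.id

Result:
title          | agent
---------------+------
Broken link    | Eli  
Wrong total    | Eli  
Timeout error  | Eli  
Stale cache    | NULL 
Export error   | Helen
Bad redirect   | Eve  
Wrong timezone | NULL 


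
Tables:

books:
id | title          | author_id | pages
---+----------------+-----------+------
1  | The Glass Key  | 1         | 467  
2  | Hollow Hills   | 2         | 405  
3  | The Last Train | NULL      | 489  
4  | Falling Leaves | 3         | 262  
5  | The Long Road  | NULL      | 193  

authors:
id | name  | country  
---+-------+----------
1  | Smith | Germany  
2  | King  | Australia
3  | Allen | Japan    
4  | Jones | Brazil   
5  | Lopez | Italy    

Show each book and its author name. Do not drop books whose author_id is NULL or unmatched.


LEFT JOIN keeps every row from books (the left table); where author_id has no match in authors, the author columns become NULL. Walk through each book:
  - book 1 (The Glass Key): author_id=1 -> matches Smith
  - book 2 (Hollow Hills): author_id=2 -> matches King
  - book 3 (The Last Train): author_id=NULL, no match -> kept with NULL
  - book 4 (Falling Leaves): author_id=3 -> matches Allen
  - book 5 (The Long Road): author_id=NULL, no match -> kept with NULL
All 5 rows appear; 2 have NULL author.

SQL:
SELECT a.title, b.name AS author
FROM books a
LEFT JOIN authors b ON a.author_id = b.id

Result:
title          | author
---------------+-------
The Glass Key  | Smith 
Hollow Hills   | King  
The Last Train | NULL  
Falling Leaves | Allen 
The Long Road  | NULL  


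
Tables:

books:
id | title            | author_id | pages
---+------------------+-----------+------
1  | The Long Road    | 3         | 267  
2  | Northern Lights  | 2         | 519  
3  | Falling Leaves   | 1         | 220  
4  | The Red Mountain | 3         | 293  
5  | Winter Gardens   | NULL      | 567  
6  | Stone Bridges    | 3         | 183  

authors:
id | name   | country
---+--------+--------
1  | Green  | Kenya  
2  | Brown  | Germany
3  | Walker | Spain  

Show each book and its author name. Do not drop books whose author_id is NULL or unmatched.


LEFT JOIN keeps every row from books (the left table); where author_id has no match in authors, the author columns become NULL. Walk through each book:
  - book 1 (The Long Road): author_id=3 -> matches Walker
  - book 2 (Northern Lights): author_id=2 -> matches Brown
  - book 3 (Falling Leaves): author_id=1 -> matches Green
  - book 4 (The Red Mountain): author_id=3 -> matches Walker
  - book 5 (Winter Gardens): author_id=NULL, no match -> kept with NULL
  - book 6 (Stone Bridges): author_id=3 -> matches Walker
All 6 rows appear; 1 has NULL author.

SQL:
SELECT a.title, b.name AS author
FROM books a
LEFT JOIN authors b ON a.author_id = b.id

Result:
title            | author
-----------------+-------
The Long Road    | Walker
Northern Lights  | Brown 
Falling Leaves   | Green 
The Red Mountain | Walker
Winter Gardens   | NULL  
Stone Bridges    | Walker


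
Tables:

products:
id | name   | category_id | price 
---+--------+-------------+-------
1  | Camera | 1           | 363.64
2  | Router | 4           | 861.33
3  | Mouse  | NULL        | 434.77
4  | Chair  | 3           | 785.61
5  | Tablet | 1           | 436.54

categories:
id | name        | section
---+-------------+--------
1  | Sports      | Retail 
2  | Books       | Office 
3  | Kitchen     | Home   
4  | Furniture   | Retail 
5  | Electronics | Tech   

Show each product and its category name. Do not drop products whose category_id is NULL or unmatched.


LEFT JOIN keeps every row from products (the left table); where category_id has no match in categories, the category columns become NULL. Walk through each product:
  - product 1 (Camera): category_id=1 -> matches Sports
  - product 2 (Router): category_id=4 -> matches Furniture
  - product 3 (Mouse): category_id=NULL, no match -> kept with NULL
  - product 4 (Chair): category_id=3 -> matches Kitchen
  - product 5 (Tablet): category_id=1 -> matches Sports
All 5 rows appear; 1 has NULL category.

SQL:
SELECT a.name, b.name AS category
FROM products a
LEFT JOIN categories b ON a.category_id = b.id

Result:
name   | category 
-------+----------
Camera | Sports   
Router | Furniture
Mouse  | NULL     
Chair  | Kitchen  
Tablet | Sports   


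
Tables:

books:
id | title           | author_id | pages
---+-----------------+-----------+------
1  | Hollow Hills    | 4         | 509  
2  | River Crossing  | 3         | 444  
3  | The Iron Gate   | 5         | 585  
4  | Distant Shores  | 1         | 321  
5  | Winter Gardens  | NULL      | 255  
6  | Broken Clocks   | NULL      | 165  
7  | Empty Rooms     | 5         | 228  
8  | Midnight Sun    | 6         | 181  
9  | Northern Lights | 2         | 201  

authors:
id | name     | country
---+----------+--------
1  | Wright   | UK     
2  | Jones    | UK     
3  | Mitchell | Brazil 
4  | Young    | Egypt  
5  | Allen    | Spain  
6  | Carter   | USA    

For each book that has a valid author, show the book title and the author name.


INNER JOIN keeps only books rows whose author_id matches an id in authors. Walk through each book:
  - book 1 (Hollow Hills): author_id=4 -> matches Young
  - book 2 (River Crossing): author_id=3 -> matches Mitchell
  - book 3 (The Iron Gate): author_id=5 -> matches Allen
  - book 4 (Distant Shores): author_id=1 -> matches Wright
  - book 5 (Winter Gardens): author_id=NULL, no match -> dropped
  - book 6 (Broken Clocks): author_id=NULL, no match -> dropped
  - book 7 (Empty Rooms): author_id=5 -> matches Allen
  - book 8 (Midnight Sun): author_id=6 -> matches Carter
  - book 9 (Northern Lights): author_id=2 -> matches Jones
So 2 of 9 rows are dropped.

SQL:
SELECT a.title, b.name AS author
FROM books a
INNER JOIN authors b ON a.author_id = b.id

Result:
title           | author  
----------------+---------
Hollow Hills    | Young   
River Crossing  | Mitchell
The Iron Gate   | Allen   
Distant Shores  | Wright  
Empty Rooms     | Allen   
Midnight Sun    | Carter  
Northern Lights | Jones   


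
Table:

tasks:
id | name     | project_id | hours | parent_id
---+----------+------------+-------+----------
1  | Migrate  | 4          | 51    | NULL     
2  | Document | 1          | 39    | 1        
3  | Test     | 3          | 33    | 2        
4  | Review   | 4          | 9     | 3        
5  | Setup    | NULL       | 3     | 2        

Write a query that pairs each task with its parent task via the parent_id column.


This is a self-join: tasks is joined to a second copy of itself, matching each row's parent_id to another row's id. Use LEFT JOIN so rows with parent_id=NULL are kept.
  - task 1 (Migrate): parent_id=NULL -> NULL
  - task 2 (Document): parent_id=1 -> Migrate
  - task 3 (Test): parent_id=2 -> Document
  - task 4 (Review): parent_id=3 -> Test
  - task 5 (Setup): parent_id=2 -> Document

SQL:
SELECT a.name AS item, b.name AS parent
FROM tasks a
LEFT JOIN tasks b ON a.parent_id = b.id

Result:
item     | parent  
---------+---------
Migrate  | NULL    
Document | Migrate 
Test     | Document
Review   | Test    
Setup    | Document


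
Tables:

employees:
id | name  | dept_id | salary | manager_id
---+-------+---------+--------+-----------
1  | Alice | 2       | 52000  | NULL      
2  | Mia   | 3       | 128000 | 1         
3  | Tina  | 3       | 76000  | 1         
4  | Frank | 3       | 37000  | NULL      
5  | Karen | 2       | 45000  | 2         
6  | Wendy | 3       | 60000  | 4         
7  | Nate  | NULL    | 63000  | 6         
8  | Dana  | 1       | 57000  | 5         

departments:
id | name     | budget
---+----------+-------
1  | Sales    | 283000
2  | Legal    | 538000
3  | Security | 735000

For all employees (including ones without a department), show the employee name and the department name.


LEFT JOIN keeps every row from employees (the left table); where dept_id has no match in departments, the department columns become NULL. Walk through each employee:
  - employee 1 (Alice): dept_id=2 -> matches Legal
  - employee 2 (Mia): dept_id=3 -> matches Security
  - employee 3 (Tina): dept_id=3 -> matches Security
  - employee 4 (Frank): dept_id=3 -> matches Security
  - employee 5 (Karen): dept_id=2 -> matches Legal
  - employee 6 (Wendy): dept_id=3 -> matches Security
  - employee 7 (Nate): dept_id=NULL, no match -> kept with NULL
  - employee 8 (Dana): dept_id=1 -> matches Sales
All 8 rows appear; 1 has NULL department.

SQL:
SELECT a.name, b.name AS department
FROM employees a
LEFT JOIN departments b ON a.dept_id = b.id

Result:
name  | department
------+-----------
Alice | Legal     
Mia   | Security  
Tina  | Security  
Frank | Security  
Karen | Legal     
Wendy | Security  
Nate  | NULL      
Dana  | Sales     


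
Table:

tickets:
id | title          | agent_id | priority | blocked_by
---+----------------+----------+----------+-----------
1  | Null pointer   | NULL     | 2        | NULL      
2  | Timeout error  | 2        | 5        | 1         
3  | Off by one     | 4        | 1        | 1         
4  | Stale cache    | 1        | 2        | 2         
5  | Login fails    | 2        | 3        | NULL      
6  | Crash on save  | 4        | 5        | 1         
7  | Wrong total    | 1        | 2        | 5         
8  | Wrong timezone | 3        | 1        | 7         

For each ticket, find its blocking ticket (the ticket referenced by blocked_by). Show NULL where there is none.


This is a self-join: tickets is joined to a second copy of itself, matching each row's blocked_by to another row's id. Use LEFT JOIN so rows with blocked_by=NULL are kept.
  - ticket 1 (Null pointer): blocked_by=NULL -> NULL
  - ticket 2 (Timeout error): blocked_by=1 -> Null pointer
  - ticket 3 (Off by one): blocked_by=1 -> Null pointer
  - ticket 4 (Stale cache): blocked_by=2 -> Timeout error
  - ticket 5 (Login fails): blocked_by=NULL -> NULL
  - ticket 6 (Crash on save): blocked_by=1 -> Null pointer
  - ticket 7 (Wrong total): blocked_by=5 -> Login fails
  - ticket 8 (Wrong timezone): blocked_by=7 -> Wrong total

SQL:
SELECT a.title AS item, b.title AS blocked_by
FROM tickets a
LEFT JOIN tickets b ON a.blocked_by = b.id

Result:
item           | blocked_by   
---------------+--------------
Null pointer   | NULL         
Timeout error  | Null pointer 
Off by one     | Null pointer 
Stale cache    | Timeout error
Login fails    | NULL         
Crash on save  | Null pointer 
Wrong total    | Login fails  
Wrong timezone | Wrong total  


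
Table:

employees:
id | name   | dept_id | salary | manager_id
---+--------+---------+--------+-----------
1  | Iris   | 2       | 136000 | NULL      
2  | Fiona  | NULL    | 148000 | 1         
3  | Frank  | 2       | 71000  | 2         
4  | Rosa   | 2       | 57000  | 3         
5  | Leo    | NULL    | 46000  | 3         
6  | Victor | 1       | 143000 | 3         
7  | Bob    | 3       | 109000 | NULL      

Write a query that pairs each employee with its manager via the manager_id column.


This is a self-join: employees is joined to a second copy of itself, matching each row's manager_id to another row's id. Use LEFT JOIN so rows with manager_id=NULL are kept.
  - employee 1 (Iris): manager_id=NULL -> NULL
  - employee 2 (Fiona): manager_id=1 -> Iris
  - employee 3 (Frank): manager_id=2 -> Fiona
  - employee 4 (Rosa): manager_id=3 -> Frank
  - employee 5 (Leo): manager_id=3 -> Frank
  - employee 6 (Victor): manager_id=3 -> Frank
  - employee 7 (Bob): manager_id=NULL -> NULL

SQL:
SELECT a.name AS item, b.name AS manager
FROM employees a
LEFT JOIN employees b ON a.manager_id = b.id

Result:
item   | manager
-------+--------
Iris   | NULL   
Fiona  | Iris   
Frank  | Fiona  
Rosa   | Frank  
Leo    | Frank  
Victor | Frank  
Bob    | NULL   


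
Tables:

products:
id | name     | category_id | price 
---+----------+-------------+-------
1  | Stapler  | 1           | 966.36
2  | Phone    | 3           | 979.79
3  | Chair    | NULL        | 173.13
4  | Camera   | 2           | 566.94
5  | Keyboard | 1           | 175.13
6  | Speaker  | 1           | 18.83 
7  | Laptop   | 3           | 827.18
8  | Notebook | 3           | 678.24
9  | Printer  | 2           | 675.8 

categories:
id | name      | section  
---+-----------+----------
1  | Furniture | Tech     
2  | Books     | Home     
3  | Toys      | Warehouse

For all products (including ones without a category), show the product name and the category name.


LEFT JOIN keeps every row from products (the left table); where category_id has no match in categories, the category columns become NULL. Walk through each product:
  - product 1 (Stapler): category_id=1 -> matches Furniture
  - product 2 (Phone): category_id=3 -> matches Toys
  - product 3 (Chair): category_id=NULL, no match -> kept with NULL
  - product 4 (Camera): category_id=2 -> matches Books
  - product 5 (Keyboard): category_id=1 -> matches Furniture
  - product 6 (Speaker): category_id=1 -> matches Furniture
  - product 7 (Laptop): category_id=3 -> matches Toys
  - product 8 (Notebook): category_id=3 -> matches Toys
  - product 9 (Printer): category_id=2 -> matches Books
All 9 rows appear; 1 has NULL category.

SQL:
SELECT a.name, b.name AS category
FROM products a
LEFT JOIN categories b ON a.category_id = b.id

Result:
name     | category 
---------+----------
Stapler  | Furniture
Phone    | Toys     
Chair    | NULL     
Camera   | Books    
Keyboard | Furniture
Speaker  | Furniture
Laptop   | Toys     
Notebook | Toys     
Printer  | Books    


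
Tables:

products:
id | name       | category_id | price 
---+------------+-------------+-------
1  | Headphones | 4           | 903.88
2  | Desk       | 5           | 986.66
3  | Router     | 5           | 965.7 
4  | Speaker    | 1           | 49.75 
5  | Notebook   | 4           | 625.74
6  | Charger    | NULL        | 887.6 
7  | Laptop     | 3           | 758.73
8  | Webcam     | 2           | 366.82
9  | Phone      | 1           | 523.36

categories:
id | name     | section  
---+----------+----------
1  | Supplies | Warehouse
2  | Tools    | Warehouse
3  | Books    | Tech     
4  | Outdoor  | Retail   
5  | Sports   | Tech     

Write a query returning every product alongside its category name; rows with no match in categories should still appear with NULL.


LEFT JOIN keeps every row from products (the left table); where category_id has no match in categories, the category columns become NULL. Walk through each product:
  - product 1 (Headphones): category_id=4 -> matches Outdoor
  - product 2 (Desk): category_id=5 -> matches Sports
  - product 3 (Router): category_id=5 -> matches Sports
  - product 4 (Speaker): category_id=1 -> matches Supplies
  - product 5 (Notebook): category_id=4 -> matches Outdoor
  - product 6 (Charger): category_id=NULL, no match -> kept with NULL
  - product 7 (Laptop): category_id=3 -> matches Books
  - product 8 (Webcam): category_id=2 -> matches Tools
  - product 9 (Phone): category_id=1 -> matches Supplies
All 9 rows appear; 1 has NULL category.

SQL:
SELECT a.name, b.name AS category
FROM products a
LEFT JOIN categories b ON a.category_id = b.id

Result:
name       | category
-----------+---------
Headphones | Outdoor 
Desk       | Sports  
Router     | Sports  
Speaker    | Supplies
Notebook   | Outdoor 
Charger    | NULL    
Laptop     | Books   
Webcam     | Tools   
Phone      | Supplies


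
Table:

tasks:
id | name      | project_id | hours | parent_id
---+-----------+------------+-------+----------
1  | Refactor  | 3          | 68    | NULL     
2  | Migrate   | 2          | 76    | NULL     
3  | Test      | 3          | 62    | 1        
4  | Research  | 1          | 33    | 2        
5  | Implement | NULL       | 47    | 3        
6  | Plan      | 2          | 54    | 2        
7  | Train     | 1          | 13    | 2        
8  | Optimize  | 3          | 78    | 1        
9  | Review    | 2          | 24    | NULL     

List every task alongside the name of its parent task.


This is a self-join: tasks is joined to a second copy of itself, matching each row's parent_id to another row's id. Use LEFT JOIN so rows with parent_id=NULL are kept.
  - task 1 (Refactor): parent_id=NULL -> NULL
  - task 2 (Migrate): parent_id=NULL -> NULL
  - task 3 (Test): parent_id=1 -> Refactor
  - task 4 (Research): parent_id=2 -> Migrate
  - task 5 (Implement): parent_id=3 -> Test
  - task 6 (Plan): parent_id=2 -> Migrate
  - task 7 (Train): parent_id=2 -> Migrate
  - task 8 (Optimize): parent_id=1 -> Refactor
  - task 9 (Review): parent_id=NULL -> NULL

SQL:
SELECT a.name AS item, b.name AS parent
FROM tasks a
LEFT JOIN tasks b ON a.parent_id = b.id

Result:
item      | parent  
----------+---------
Refactor  | NULL    
Migrate   | NULL    
Test      | Refactor
Research  | Migrate 
Implement | Test    
Plan      | Migrate 
Train     | Migrate 
Optimize  | Refactor
Review    | NULL    


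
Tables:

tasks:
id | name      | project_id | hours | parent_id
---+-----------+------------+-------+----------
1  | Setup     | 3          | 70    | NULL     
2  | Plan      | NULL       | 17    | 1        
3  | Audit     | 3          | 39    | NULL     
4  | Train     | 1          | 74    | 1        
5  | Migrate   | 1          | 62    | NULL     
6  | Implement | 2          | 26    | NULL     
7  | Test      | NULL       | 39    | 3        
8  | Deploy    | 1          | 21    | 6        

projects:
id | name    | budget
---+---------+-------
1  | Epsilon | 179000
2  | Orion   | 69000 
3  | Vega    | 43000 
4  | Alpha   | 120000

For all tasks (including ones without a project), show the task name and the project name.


LEFT JOIN keeps every row from tasks (the left table); where project_id has no match in projects, the project columns become NULL. Walk through each task:
  - task 1 (Setup): project_id=3 -> matches Vega
  - task 2 (Plan): project_id=NULL, no match -> kept with NULL
  - task 3 (Audit): project_id=3 -> matches Vega
  - task 4 (Train): project_id=1 -> matches Epsilon
  - task 5 (Migrate): project_id=1 -> matches Epsilon
  - task 6 (Implement): project_id=2 -> matches Orion
  - task 7 (Test): project_id=NULL, no match -> kept with NULL
  - task 8 (Deploy): project_id=1 -> matches Epsilon
All 8 rows appear; 2 have NULL project.

SQL:
SELECT a.name, b.name AS project
FROM tasks a
LEFT JOIN projects b ON a.project_id = b.id

Result:
name      | project
----------+--------
Setup     | Vega   
Plan      | NULL   
Audit     | Vega   
Train     | Epsilon
Migrate   | Epsilon
Implement | Orion  
Test      | NULL   
Deploy    | Epsilon


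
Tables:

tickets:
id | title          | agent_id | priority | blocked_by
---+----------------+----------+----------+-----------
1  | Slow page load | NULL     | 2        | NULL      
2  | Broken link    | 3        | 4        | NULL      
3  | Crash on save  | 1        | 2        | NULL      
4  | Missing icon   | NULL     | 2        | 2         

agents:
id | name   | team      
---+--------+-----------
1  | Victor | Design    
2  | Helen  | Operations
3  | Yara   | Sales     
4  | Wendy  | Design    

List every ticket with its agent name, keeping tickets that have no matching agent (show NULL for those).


LEFT JOIN keeps every row from tickets (the left table); where agent_id has no match in agents, the agent columns become NULL. Walk through each ticket:
  - ticket 1 (Slow page load): agent_id=NULL, no match -> kept with NULL
  - ticket 2 (Broken link): agent_id=3 -> matches Yara
  - ticket 3 (Crash on save): agent_id=1 -> matches Victor
  - ticket 4 (Missing icon): agent_id=NULL, no match -> kept with NULL
All 4 rows appear; 2 have NULL agent.

SQL:
SELECT a.title, b.name AS agent
FROM tickets a
LEFT JOIN agents b ON a.agent_id = b.id

Result:
title          | agent 
---------------+-------
Slow page load | NULL  
Broken link    | Yara  
Crash on save  | Victor
Missing icon   | NULL  


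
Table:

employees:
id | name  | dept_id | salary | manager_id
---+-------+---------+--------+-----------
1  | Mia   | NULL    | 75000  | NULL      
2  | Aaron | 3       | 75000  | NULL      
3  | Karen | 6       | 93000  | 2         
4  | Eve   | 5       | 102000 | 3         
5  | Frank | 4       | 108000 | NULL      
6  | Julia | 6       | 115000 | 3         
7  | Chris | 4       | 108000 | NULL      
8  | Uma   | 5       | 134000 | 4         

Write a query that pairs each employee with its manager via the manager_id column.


This is a self-join: employees is joined to a second copy of itself, matching each row's manager_id to another row's id. Use LEFT JOIN so rows with manager_id=NULL are kept.
  - employee 1 (Mia): manager_id=NULL -> NULL
  - employee 2 (Aaron): manager_id=NULL -> NULL
  - employee 3 (Karen): manager_id=2 -> Aaron
  - employee 4 (Eve): manager_id=3 -> Karen
  - employee 5 (Frank): manager_id=NULL -> NULL
  - employee 6 (Julia): manager_id=3 -> Karen
  - employee 7 (Chris): manager_id=NULL -> NULL
  - employee 8 (Uma): manager_id=4 -> Eve

SQL:
SELECT a.name AS item, b.name AS manager
FROM employees a
LEFT JOIN employees b ON a.manager_id = b.id

Result:
item  | manager
------+--------
Mia   | NULL   
Aaron | NULL   
Karen | Aaron  
Eve   | Karen  
Frank | NULL   
Julia | Karen  
Chris | NULL   
Uma   | Eve    


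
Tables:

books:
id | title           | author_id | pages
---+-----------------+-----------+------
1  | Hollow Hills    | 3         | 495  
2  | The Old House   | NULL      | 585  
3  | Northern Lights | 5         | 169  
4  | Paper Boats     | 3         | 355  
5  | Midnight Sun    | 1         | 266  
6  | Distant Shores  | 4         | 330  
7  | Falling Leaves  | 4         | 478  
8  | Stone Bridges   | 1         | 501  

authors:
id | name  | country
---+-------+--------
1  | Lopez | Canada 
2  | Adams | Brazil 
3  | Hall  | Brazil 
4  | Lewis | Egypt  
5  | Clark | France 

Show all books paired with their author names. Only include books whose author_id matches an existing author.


INNER JOIN keeps only books rows whose author_id matches an id in authors. Walk through each book:
  - book 1 (Hollow Hills): author_id=3 -> matches Hall
  - book 2 (The Old House): author_id=NULL, no match -> dropped
  - book 3 (Northern Lights): author_id=5 -> matches Clark
  - book 4 (Paper Boats): author_id=3 -> matches Hall
  - book 5 (Midnight Sun): author_id=1 -> matches Lopez
  - book 6 (Distant Shores): author_id=4 -> matches Lewis
  - book 7 (Falling Leaves): author_id=4 -> matches Lewis
  - book 8 (Stone Bridges): author_id=1 -> matches Lopez
So 1 of 8 rows is dropped.

SQL:
SELECT a.title, b.name AS author
FROM books a
INNER JOIN authors b ON a.author_id = b.id

Result:
title           | author
----------------+-------
Hollow Hills    | Hall  
Northern Lights | Clark 
Paper Boats     | Hall  
Midnight Sun    | Lopez 
Distant Shores  | Lewis 
Falling Leaves  | Lewis 
Stone Bridges   | Lopez 


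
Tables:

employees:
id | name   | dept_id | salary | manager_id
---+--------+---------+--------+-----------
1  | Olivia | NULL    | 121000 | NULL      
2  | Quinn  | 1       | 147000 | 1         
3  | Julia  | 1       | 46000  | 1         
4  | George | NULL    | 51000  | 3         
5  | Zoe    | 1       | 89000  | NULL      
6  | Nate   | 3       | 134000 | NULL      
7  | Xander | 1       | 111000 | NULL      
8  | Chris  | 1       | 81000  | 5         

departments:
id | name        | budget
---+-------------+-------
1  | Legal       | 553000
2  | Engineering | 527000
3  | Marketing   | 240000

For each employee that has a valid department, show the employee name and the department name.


INNER JOIN keeps only employees rows whose dept_id matches an id in departments. Walk through each employee:
  - employee 1 (Olivia): dept_id=NULL, no match -> dropped
  - employee 2 (Quinn): dept_id=1 -> matches Legal
  - employee 3 (Julia): dept_id=1 -> matches Legal
  - employee 4 (George): dept_id=NULL, no match -> dropped
  - employee 5 (Zoe): dept_id=1 -> matches Legal
  - employee 6 (Nate): dept_id=3 -> matches Marketing
  - employee 7 (Xander): dept_id=1 -> matches Legal
  - employee 8 (Chris): dept_id=1 -> matches Legal
So 2 of 8 rows are dropped.

SQL:
SELECT a.name, b.name AS department
FROM employees a
INNER JOIN departments b ON a.dept_id = b.id

Result:
name   | department
-------+-----------
Quinn  | Legal     
Julia  | Legal     
Zoe    | Legal     
Nate   | Marketing 
Xander | Legal     
Chris  | Legal     


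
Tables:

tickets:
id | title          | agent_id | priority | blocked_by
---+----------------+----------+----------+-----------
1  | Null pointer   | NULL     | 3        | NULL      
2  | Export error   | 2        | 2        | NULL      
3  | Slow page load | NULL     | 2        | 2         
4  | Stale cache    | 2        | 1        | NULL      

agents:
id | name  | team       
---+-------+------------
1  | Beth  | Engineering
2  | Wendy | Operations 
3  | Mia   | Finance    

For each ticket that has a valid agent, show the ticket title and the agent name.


INNER JOIN keeps only tickets rows whose agent_id matches an id in agents. Walk through each ticket:
  - ticket 1 (Null pointer): agent_id=NULL, no match -> dropped
  - ticket 2 (Export error): agent_id=2 -> matches Wendy
  - ticket 3 (Slow page load): agent_id=NULL, no match -> dropped
  - ticket 4 (Stale cache): agent_id=2 -> matches Wendy
So 2 of 4 rows are dropped.

SQL:
SELECT a.title, b.name AS agent
FROM tickets a
INNER JOIN agents b ON a.agent_id = b.id

Result:
title        | agent
-------------+------
Export error | Wendy
Stale cache  | Wendy


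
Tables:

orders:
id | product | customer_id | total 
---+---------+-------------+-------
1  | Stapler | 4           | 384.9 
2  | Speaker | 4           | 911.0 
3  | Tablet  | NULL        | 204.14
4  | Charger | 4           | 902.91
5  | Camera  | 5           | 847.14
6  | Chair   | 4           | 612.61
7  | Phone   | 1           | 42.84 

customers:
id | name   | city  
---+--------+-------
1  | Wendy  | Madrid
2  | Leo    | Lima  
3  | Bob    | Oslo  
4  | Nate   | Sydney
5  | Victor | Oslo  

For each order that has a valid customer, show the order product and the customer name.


INNER JOIN keeps only orders rows whose customer_id matches an id in customers. Walk through each order:
  - order 1 (Stapler): customer_id=4 -> matches Nate
  - order 2 (Speaker): customer_id=4 -> matches Nate
  - order 3 (Tablet): customer_id=NULL, no match -> dropped
  - order 4 (Charger): customer_id=4 -> matches Nate
  - order 5 (Camera): customer_id=5 -> matches Victor
  - order 6 (Chair): customer_id=4 -> matches Nate
  - order 7 (Phone): customer_id=1 -> matches Wendy
So 1 of 7 rows is dropped.

SQL:
SELECT a.product, b.name AS customer
FROM orders a
INNER JOIN customers b ON a.customer_id = b.id

Result:
product | customer
--------+---------
Stapler | Nate    
Speaker | Nate    
Charger | Nate    
Camera  | Victor  
Chair   | Nate    
Phone   | Wendy   


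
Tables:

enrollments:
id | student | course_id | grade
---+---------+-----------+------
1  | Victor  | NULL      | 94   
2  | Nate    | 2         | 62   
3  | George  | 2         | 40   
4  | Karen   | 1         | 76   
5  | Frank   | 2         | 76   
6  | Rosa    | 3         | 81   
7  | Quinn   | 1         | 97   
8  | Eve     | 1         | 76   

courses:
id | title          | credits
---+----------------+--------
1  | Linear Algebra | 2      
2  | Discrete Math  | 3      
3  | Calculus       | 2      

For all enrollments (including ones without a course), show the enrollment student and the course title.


LEFT JOIN keeps every row from enrollments (the left table); where course_id has no match in courses, the course columns become NULL. Walk through each enrollment:
  - enrollment 1 (Victor): course_id=NULL, no match -> kept with NULL
  - enrollment 2 (Nate): course_id=2 -> matches Discrete Math
  - enrollment 3 (George): course_id=2 -> matches Discrete Math
  - enrollment 4 (Karen): course_id=1 -> matches Linear Algebra
  - enrollment 5 (Frank): course_id=2 -> matches Discrete Math
  - enrollment 6 (Rosa): course_id=3 -> matches Calculus
  - enrollment 7 (Quinn): course_id=1 -> matches Linear Algebra
  - enrollment 8 (Eve): course_id=1 -> matches Linear Algebra
All 8 rows appear; 1 has NULL course.

SQL:
SELECT a.student, b.title AS course
FROM enrollments a
LEFT JOIN courses b ON a.course_id = b.id

Result:
student | course        
--------+---------------
Victor  | NULL          
Nate    | Discrete Math 
George  | Discrete Math 
Karen   | Linear Algebra
Frank   | Discrete Math 
Rosa    | Calculus      
Quinn   | Linear Algebra
Eve     | Linear Algebra


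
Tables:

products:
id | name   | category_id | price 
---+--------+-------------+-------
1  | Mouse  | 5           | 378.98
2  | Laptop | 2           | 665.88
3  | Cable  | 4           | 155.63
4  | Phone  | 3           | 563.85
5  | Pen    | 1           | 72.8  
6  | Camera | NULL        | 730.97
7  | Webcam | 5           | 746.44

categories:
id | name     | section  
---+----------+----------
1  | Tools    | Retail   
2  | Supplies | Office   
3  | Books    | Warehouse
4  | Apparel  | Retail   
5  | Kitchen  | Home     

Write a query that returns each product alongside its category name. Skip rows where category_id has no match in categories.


INNER JOIN keeps only products rows whose category_id matches an id in categories. Walk through each product:
  - product 1 (Mouse): category_id=5 -> matches Kitchen
  - product 2 (Laptop): category_id=2 -> matches Supplies
  - product 3 (Cable): category_id=4 -> matches Apparel
  - product 4 (Phone): category_id=3 -> matches Books
  - product 5 (Pen): category_id=1 -> matches Tools
  - product 6 (Camera): category_id=NULL, no match -> dropped
  - product 7 (Webcam): category_id=5 -> matches Kitchen
So 1 of 7 rows is dropped.

SQL:
SELECT a.name, b.name AS category
FROM products a
INNER JOIN categories b ON a.category_id = b.id

Result:
name   | category
-------+---------
Mouse  | Kitchen 
Laptop | Supplies
Cable  | Apparel 
Phone  | Books   
Pen    | Tools   
Webcam | Kitchen 
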